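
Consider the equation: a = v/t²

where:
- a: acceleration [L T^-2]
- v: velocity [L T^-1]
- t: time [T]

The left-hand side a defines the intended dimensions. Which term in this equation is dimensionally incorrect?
The right-hand side term v/t²

a has dimensions [L T^-2], but v/t² has dimensions [L T^-3], so the term v/t² is dimensionally wrong for a.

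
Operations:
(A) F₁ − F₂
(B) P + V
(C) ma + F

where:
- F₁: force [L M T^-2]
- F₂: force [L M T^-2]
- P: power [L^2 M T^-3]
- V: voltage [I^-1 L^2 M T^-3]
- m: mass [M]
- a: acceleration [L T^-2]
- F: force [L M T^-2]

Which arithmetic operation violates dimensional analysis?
(B) P + V

(A) F₁ − F₂: F₁ [L M T^-2] and F₂ [L M T^-2] — same dimensions ✓
(B) P + V: P [L^2 M T^-3] and V [I^-1 L^2 M T^-3] — different dimensions cannot be added/subtracted ✗
(C) ma + F: ma [L M T^-2] and F [L M T^-2] — same dimensions ✓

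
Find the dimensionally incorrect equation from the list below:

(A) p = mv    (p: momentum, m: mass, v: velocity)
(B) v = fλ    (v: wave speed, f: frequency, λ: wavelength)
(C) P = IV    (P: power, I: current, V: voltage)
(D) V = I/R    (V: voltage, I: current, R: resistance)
(D) V = I/R

The equation (D) V = I/R is dimensionally incorrect.

LHS (V): [I^-1 L^2 M T^-3]
RHS (I/R): [I^3 L^-2 M^-1 T^3] ✗

The dimensions do not match. The other three equations balance.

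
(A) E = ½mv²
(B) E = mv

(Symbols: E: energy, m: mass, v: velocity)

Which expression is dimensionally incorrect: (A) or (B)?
(B)

(A) E = ½mv²: LHS [L^2 M T^-2], RHS [L^2 M T^-2] ✓
(B) E = mv: LHS [L^2 M T^-2], RHS [L M T^-1] ✗

Expression (B) E = mv is dimensionally incorrect.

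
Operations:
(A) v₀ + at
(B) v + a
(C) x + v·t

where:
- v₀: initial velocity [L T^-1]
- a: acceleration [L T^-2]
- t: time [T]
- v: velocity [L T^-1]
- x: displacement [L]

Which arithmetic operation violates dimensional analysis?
(B) v + a

(A) v₀ + at: v₀ [L T^-1] and at [L T^-1] — same dimensions ✓
(B) v + a: v [L T^-1] and a [L T^-2] — different dimensions cannot be added/subtracted ✗
(C) x + v·t: x [L] and v·t [L] — same dimensions ✓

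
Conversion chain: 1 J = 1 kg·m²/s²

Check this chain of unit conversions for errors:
The chain is correct (no errors).

Correct: Joule is defined as kg·m²/s²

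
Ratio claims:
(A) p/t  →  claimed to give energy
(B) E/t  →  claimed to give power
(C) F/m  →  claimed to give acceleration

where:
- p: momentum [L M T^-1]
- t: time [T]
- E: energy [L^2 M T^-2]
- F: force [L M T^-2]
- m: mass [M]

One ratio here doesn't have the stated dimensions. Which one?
(A) p/t does not give energy

(A) p/t: [L M T^-2] ≠ energy [L^2 M T^-2] ✗
(B) E/t: [L^2 M T^-3] = power [L^2 M T^-3] ✓
(C) F/m: [L T^-2] = acceleration [L T^-2] ✓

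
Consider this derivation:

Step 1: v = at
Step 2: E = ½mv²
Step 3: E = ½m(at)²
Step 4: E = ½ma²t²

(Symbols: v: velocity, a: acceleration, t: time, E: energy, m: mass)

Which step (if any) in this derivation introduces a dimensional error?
No step introduces an error — all steps are dimensionally consistent.

Step 1: v = at → LHS [L T^-1], RHS [L T^-1] ✓
Step 2: E = ½mv² → LHS [L^2 M T^-2], RHS [L^2 M T^-2] ✓
Step 3: E = ½m(at)² → LHS [L^2 M T^-2], RHS [L^2 M T^-2] ✓
Step 4: E = ½ma²t² → LHS [L^2 M T^-2], RHS [L^2 M T^-2] ✓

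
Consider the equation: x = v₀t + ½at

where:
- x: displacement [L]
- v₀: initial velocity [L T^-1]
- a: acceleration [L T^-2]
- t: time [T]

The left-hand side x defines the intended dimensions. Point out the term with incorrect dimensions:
The term ½at

Checking each RHS term against the LHS:
- v₀t: [L] — matches x [L] ✓
- ½at: [L T^-1] — does NOT match x [L] ✗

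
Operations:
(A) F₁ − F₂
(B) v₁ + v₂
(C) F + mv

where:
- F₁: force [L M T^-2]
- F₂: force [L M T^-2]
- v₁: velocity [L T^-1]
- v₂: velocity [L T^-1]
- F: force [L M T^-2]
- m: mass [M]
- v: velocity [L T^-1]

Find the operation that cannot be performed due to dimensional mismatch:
(C) F + mv

(A) F₁ − F₂: F₁ [L M T^-2] and F₂ [L M T^-2] — same dimensions ✓
(B) v₁ + v₂: v₁ [L T^-1] and v₂ [L T^-1] — same dimensions ✓
(C) F + mv: F [L M T^-2] and mv [L M T^-1] — different dimensions cannot be added/subtracted ✗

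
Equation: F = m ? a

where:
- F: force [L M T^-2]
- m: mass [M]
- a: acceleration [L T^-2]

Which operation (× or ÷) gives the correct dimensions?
multiplication (×): F = m × a

F [L M T^-2]; m [M]; a [L T^-2].
m × a → [L M T^-2] ✓
m ÷ a → [L^-1 M T^2] ✗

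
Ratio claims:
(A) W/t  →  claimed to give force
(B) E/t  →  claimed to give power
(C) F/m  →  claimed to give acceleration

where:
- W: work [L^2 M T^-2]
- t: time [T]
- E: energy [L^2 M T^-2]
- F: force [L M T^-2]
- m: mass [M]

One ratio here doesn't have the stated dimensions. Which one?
(A) W/t does not give force

(A) W/t: [L^2 M T^-3] ≠ force [L M T^-2] ✗
(B) E/t: [L^2 M T^-3] = power [L^2 M T^-3] ✓
(C) F/m: [L T^-2] = acceleration [L T^-2] ✓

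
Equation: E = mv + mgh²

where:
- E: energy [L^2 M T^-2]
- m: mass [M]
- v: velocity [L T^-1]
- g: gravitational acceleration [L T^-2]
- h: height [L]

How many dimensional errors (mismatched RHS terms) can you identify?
2

LHS E: [L^2 M T^-2]
- mv: [L M T^-1] ✗
- mgh²: [L^3 M T^-2] ✗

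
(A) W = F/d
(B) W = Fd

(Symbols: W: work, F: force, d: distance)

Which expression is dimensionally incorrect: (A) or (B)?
(A)

(A) W = F/d: LHS [L^2 M T^-2], RHS [M T^-2] ✗
(B) W = Fd: LHS [L^2 M T^-2], RHS [L^2 M T^-2] ✓

Expression (A) W = F/d is dimensionally incorrect.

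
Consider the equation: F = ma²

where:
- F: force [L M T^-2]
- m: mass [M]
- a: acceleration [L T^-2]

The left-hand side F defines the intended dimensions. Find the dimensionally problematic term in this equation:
The right-hand side term ma²

F has dimensions [L M T^-2], but ma² has dimensions [L^2 M T^-4], so the term ma² is dimensionally wrong for F.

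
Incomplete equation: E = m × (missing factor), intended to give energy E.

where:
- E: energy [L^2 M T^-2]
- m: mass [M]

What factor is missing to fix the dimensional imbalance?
v² (velocity squared), dimensions [L^2 T^-2]

E has dimensions [L^2 M T^-2] and m has dimensions [M].
The missing factor must have dimensions [L^2 M T^-2] / [M] = [L^2 T^-2], i.e. velocity squared (v²).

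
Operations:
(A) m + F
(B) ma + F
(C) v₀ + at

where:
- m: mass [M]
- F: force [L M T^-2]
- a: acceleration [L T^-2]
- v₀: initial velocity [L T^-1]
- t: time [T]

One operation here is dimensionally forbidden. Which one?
(A) m + F

(A) m + F: m [M] and F [L M T^-2] — different dimensions cannot be added/subtracted ✗
(B) ma + F: ma [L M T^-2] and F [L M T^-2] — same dimensions ✓
(C) v₀ + at: v₀ [L T^-1] and at [L T^-1] — same dimensions ✓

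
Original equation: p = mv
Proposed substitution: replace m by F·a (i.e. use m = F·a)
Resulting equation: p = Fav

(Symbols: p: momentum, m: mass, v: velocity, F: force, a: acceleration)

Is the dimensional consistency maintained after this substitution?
No

[m] = [M] and [F·a] = [L^2 M T^-4]. These differ, so the substitution replaces a quantity by one of different dimensions and the result p = Fav has LHS [L M T^-1] vs RHS [L^3 M T^-5] — inconsistent.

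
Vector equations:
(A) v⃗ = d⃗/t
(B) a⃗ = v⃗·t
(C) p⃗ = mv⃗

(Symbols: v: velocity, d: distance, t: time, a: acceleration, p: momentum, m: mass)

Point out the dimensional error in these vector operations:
(B) a⃗ = v⃗·t

(A) v⃗ = d⃗/t: LHS [L T^-1], RHS [L T^-1] ✓ — displacement (vector) divided by time (scalar)
(B) a⃗ = v⃗·t: LHS [L T^-2], RHS [L] ✗ — acceleration is velocity per time; should be v⃗/t
(C) p⃗ = mv⃗: LHS [L M T^-1], RHS [L M T^-1] ✓ — mass (scalar) times velocity (vector)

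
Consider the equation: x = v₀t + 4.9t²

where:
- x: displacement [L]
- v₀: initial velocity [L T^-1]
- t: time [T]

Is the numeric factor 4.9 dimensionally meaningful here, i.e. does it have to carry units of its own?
Yes

x has dimensions [L], while t² alone has dimensions [T^2]. For the equation to balance, the factor 4.9 must carry dimensions [L T^-2] — it is a dimensional constant (a numerical value of a physical quantity with its units suppressed), not a pure number.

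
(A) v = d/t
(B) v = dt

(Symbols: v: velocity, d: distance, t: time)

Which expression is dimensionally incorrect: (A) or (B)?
(B)

(A) v = d/t: LHS [L T^-1], RHS [L T^-1] ✓
(B) v = dt: LHS [L T^-1], RHS [L T] ✗

Expression (B) v = dt is dimensionally incorrect.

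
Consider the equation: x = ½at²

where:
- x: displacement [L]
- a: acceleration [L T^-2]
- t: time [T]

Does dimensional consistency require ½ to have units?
No

x has dimensions [L] and at² already has dimensions [L], so the equation balances without ½ contributing any dimensions. ½ is a pure (dimensionless) number; changing or removing it would not affect dimensional consistency.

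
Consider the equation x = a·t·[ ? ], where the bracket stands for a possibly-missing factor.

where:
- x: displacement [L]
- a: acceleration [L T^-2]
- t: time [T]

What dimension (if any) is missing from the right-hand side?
[T] — time (e.g. t)

x has dimensions [L]; a·t has dimensions [L T^-1].
The bracketed factor must supply [L] / [L T^-1] = [T].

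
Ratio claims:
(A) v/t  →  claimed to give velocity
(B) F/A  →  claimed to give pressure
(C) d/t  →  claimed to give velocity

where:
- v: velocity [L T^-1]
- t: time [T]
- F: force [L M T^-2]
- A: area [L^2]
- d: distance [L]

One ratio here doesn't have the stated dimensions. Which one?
(A) v/t does not give velocity

(A) v/t: [L T^-2] ≠ velocity [L T^-1] ✗
(B) F/A: [L^-1 M T^-2] = pressure [L^-1 M T^-2] ✓
(C) d/t: [L T^-1] = velocity [L T^-1] ✓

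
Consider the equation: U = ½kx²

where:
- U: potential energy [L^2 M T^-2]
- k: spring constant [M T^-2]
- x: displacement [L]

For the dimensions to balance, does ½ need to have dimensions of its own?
No

U has dimensions [L^2 M T^-2] and kx² already has dimensions [L^2 M T^-2], so the equation balances without ½ contributing any dimensions. ½ is a pure (dimensionless) number; changing or removing it would not affect dimensional consistency.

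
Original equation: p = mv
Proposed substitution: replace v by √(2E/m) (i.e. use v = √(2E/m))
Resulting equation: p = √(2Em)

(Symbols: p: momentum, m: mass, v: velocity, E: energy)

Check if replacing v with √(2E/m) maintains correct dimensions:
Yes

[v] = [L T^-1] and [√(2E/m)] = [L T^-1]. These match, so the substitution replaces a quantity by one of the same dimensions and the result p = √(2Em) has LHS [L M T^-1] vs RHS [L M T^-1] — still consistent.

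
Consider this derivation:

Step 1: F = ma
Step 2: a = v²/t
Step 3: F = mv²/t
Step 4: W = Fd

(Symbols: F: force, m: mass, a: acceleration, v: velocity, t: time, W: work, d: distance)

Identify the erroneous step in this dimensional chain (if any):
Step 2

Step 1: F = ma → LHS [L M T^-2], RHS [L M T^-2] ✓
Step 2: a = v²/t → LHS [L T^-2], RHS [L^2 T^-3] ✗

The first dimensional inconsistency appears in step 2: a = v²/t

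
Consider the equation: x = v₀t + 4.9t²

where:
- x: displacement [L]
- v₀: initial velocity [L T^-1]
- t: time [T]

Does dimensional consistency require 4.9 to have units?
Yes

x has dimensions [L], while t² alone has dimensions [T^2]. For the equation to balance, the factor 4.9 must carry dimensions [L T^-2] — it is a dimensional constant (a numerical value of a physical quantity with its units suppressed), not a pure number.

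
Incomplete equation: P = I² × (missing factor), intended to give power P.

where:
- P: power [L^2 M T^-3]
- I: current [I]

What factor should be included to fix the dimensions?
R (resistance), dimensions [I^-2 L^2 M T^-3]

P has dimensions [L^2 M T^-3] and I² has dimensions [I^2].
The missing factor must have dimensions [L^2 M T^-3] / [I^2] = [I^-2 L^2 M T^-3], i.e. resistance (R).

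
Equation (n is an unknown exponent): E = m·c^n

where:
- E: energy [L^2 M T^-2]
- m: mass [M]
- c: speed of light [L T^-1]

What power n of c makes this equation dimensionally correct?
n = 2

E has dimensions [L^2 M T^-2]; c has dimensions [L T^-1].
The rest of the RHS has dimensions [M], so c^n must supply [L^2 T^-2].
With n = 2: m·c^2 has dimensions [L^2 M T^-2], matching the LHS ✓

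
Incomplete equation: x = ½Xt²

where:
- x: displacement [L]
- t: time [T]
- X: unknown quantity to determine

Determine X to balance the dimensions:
X = a (acceleration), dimensions [L T^-2]

x has dimensions [L]; the rest of the RHS (½ t²) has dimensions [T^2].
So X must have dimensions [L T^-2] — X = a (acceleration).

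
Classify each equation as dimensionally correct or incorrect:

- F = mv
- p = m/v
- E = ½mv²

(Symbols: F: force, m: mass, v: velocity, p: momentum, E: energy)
Dimensionally correct: E = ½mv²
Dimensionally incorrect: F = mv, p = m/v
Ordered (correct first, then incorrect): E = ½mv², F = mv, p = m/v

- F = mv: LHS [L M T^-2], RHS [L M T^-1] → incorrect ✗
- p = m/v: LHS [L M T^-1], RHS [L^-1 M T] → incorrect ✗
- E = ½mv²: LHS [L^2 M T^-2], RHS [L^2 M T^-2] → correct ✓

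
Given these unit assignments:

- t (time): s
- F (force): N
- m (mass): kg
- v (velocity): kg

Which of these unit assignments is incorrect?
v

The variable v (velocity) should have units m/s, not kg.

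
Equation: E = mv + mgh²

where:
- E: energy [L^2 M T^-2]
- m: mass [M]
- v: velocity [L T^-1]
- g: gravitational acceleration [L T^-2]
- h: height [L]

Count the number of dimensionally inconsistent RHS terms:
2

LHS E: [L^2 M T^-2]
- mv: [L M T^-1] ✗
- mgh²: [L^3 M T^-2] ✗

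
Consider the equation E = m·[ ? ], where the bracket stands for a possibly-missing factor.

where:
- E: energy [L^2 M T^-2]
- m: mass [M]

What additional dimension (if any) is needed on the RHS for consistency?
[L^2 T^-2] — velocity squared (e.g. v²)

E has dimensions [L^2 M T^-2]; m has dimensions [M].
The bracketed factor must supply [L^2 M T^-2] / [M] = [L^2 T^-2].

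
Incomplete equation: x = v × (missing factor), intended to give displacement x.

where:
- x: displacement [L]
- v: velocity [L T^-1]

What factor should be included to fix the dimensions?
t (time), dimensions [T]

x has dimensions [L] and v has dimensions [L T^-1].
The missing factor must have dimensions [L] / [L T^-1] = [T], i.e. time (t).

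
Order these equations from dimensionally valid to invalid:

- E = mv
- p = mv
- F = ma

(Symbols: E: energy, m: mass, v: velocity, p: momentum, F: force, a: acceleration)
Dimensionally correct: p = mv, F = ma
Dimensionally incorrect: E = mv
Ordered (correct first, then incorrect): p = mv, F = ma, E = mv

- E = mv: LHS [L^2 M T^-2], RHS [L M T^-1] → incorrect ✗
- p = mv: LHS [L M T^-1], RHS [L M T^-1] → correct ✓
- F = ma: LHS [L M T^-2], RHS [L M T^-2] → correct ✓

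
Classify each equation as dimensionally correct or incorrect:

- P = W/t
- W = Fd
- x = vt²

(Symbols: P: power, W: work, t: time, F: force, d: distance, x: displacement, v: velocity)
Dimensionally correct: P = W/t, W = Fd
Dimensionally incorrect: x = vt²
Ordered (correct first, then incorrect): P = W/t, W = Fd, x = vt²

- P = W/t: LHS [L^2 M T^-3], RHS [L^2 M T^-3] → correct ✓
- W = Fd: LHS [L^2 M T^-2], RHS [L^2 M T^-2] → correct ✓
- x = vt²: LHS [L], RHS [L T] → incorrect ✗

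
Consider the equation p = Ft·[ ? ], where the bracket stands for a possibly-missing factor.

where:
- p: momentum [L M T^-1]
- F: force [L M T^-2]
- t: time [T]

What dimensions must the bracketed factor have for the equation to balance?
Nothing is missing — the bracketed factor must be dimensionless.

p has dimensions [L M T^-1] and Ft already has dimensions [L M T^-1], so p = Ft is dimensionally complete.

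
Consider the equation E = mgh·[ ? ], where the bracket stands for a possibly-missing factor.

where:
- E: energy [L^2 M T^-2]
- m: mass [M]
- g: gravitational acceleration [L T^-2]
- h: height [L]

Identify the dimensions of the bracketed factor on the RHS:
Nothing is missing — the bracketed factor must be dimensionless.

E has dimensions [L^2 M T^-2] and mgh already has dimensions [L^2 M T^-2], so E = mgh is dimensionally complete.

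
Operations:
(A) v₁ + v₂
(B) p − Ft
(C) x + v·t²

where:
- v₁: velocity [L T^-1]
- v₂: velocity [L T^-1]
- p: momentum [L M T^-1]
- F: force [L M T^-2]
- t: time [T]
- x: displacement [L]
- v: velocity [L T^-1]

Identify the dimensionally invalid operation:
(C) x + v·t²

(A) v₁ + v₂: v₁ [L T^-1] and v₂ [L T^-1] — same dimensions ✓
(B) p − Ft: p [L M T^-1] and Ft [L M T^-1] — same dimensions ✓
(C) x + v·t²: x [L] and v·t² [L T] — different dimensions cannot be added/subtracted ✗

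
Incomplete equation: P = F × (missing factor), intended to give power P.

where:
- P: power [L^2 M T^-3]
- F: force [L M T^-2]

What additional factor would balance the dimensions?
v (velocity), dimensions [L T^-1]

P has dimensions [L^2 M T^-3] and F has dimensions [L M T^-2].
The missing factor must have dimensions [L^2 M T^-3] / [L M T^-2] = [L T^-1], i.e. velocity (v).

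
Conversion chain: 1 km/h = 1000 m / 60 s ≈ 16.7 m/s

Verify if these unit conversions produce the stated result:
The chain is incorrect (it contains an error).

Incorrect: 1 h = 3600 s, not 60 s (1 km/h ≈ 0.278 m/s)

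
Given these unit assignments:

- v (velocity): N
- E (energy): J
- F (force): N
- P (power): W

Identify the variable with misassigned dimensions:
v

The variable v (velocity) should have units m/s, not N.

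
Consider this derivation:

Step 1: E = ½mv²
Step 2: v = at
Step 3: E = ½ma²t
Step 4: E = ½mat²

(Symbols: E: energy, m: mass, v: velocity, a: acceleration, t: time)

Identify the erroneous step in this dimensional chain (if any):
Step 3

Step 1: E = ½mv² → LHS [L^2 M T^-2], RHS [L^2 M T^-2] ✓
Step 2: v = at → LHS [L T^-1], RHS [L T^-1] ✓
Step 3: E = ½ma²t → LHS [L^2 M T^-2], RHS [L^2 M T^-3] ✗

The first dimensional inconsistency appears in step 3: E = ½ma²t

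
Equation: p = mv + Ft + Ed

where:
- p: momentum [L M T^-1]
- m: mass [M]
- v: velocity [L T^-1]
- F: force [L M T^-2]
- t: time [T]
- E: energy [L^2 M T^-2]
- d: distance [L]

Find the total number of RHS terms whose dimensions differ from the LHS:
1

LHS p: [L M T^-1]
- mv: [L M T^-1] ✓
- Ft: [L M T^-1] ✓
- Ed: [L^3 M T^-2] ✗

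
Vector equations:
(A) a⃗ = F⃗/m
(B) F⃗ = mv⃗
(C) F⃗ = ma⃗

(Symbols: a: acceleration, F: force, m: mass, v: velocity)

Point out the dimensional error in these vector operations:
(B) F⃗ = mv⃗

(A) a⃗ = F⃗/m: LHS [L T^-2], RHS [L T^-2] ✓ — force (vector) divided by mass (scalar)
(B) F⃗ = mv⃗: LHS [L M T^-2], RHS [L M T^-1] ✗ — mass times velocity is momentum, not force; should be ma⃗
(C) F⃗ = ma⃗: LHS [L M T^-2], RHS [L M T^-2] ✓ — Force and acceleration are vectors, mass is a scalar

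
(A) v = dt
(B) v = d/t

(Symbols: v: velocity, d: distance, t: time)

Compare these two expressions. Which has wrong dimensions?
(A)

(A) v = dt: LHS [L T^-1], RHS [L T] ✗
(B) v = d/t: LHS [L T^-1], RHS [L T^-1] ✓

Expression (A) v = dt is dimensionally incorrect.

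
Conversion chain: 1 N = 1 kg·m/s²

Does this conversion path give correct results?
The chain is correct (no errors).

Correct: Newton is defined as kg·m/s²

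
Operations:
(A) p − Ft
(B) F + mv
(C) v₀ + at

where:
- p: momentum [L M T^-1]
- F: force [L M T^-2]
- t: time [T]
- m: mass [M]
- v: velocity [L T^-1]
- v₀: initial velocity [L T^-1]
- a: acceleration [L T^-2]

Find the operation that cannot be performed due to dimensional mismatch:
(B) F + mv

(A) p − Ft: p [L M T^-1] and Ft [L M T^-1] — same dimensions ✓
(B) F + mv: F [L M T^-2] and mv [L M T^-1] — different dimensions cannot be added/subtracted ✗
(C) v₀ + at: v₀ [L T^-1] and at [L T^-1] — same dimensions ✓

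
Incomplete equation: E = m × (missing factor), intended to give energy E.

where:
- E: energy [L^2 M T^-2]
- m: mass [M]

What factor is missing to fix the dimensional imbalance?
v² (velocity squared), dimensions [L^2 T^-2]

E has dimensions [L^2 M T^-2] and m has dimensions [M].
The missing factor must have dimensions [L^2 M T^-2] / [M] = [L^2 T^-2], i.e. velocity squared (v²).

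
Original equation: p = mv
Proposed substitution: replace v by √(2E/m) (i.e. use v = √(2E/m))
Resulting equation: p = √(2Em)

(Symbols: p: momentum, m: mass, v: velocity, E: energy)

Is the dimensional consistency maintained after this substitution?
Yes

[v] = [L T^-1] and [√(2E/m)] = [L T^-1]. These match, so the substitution replaces a quantity by one of the same dimensions and the result p = √(2Em) has LHS [L M T^-1] vs RHS [L M T^-1] — still consistent.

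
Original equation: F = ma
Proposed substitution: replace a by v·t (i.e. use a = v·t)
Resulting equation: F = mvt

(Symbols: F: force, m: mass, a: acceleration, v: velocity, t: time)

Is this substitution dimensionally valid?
No

[a] = [L T^-2] and [v·t] = [L]. These differ, so the substitution replaces a quantity by one of different dimensions and the result F = mvt has LHS [L M T^-2] vs RHS [L M] — inconsistent.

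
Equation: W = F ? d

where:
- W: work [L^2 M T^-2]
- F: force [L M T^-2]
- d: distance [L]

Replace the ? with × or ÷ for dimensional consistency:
multiplication (×): W = F × d

W [L^2 M T^-2]; F [L M T^-2]; d [L].
F × d → [L^2 M T^-2] ✓
F ÷ d → [M T^-2] ✗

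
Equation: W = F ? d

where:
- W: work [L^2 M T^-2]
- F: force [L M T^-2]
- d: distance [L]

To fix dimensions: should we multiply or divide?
multiplication (×): W = F × d

W [L^2 M T^-2]; F [L M T^-2]; d [L].
F × d → [L^2 M T^-2] ✓
F ÷ d → [M T^-2] ✗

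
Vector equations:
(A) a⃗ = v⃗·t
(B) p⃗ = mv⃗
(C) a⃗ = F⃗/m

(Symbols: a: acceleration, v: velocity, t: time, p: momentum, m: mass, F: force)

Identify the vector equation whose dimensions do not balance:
(A) a⃗ = v⃗·t

(A) a⃗ = v⃗·t: LHS [L T^-2], RHS [L] ✗ — acceleration is velocity per time; should be v⃗/t
(B) p⃗ = mv⃗: LHS [L M T^-1], RHS [L M T^-1] ✓ — mass (scalar) times velocity (vector)
(C) a⃗ = F⃗/m: LHS [L T^-2], RHS [L T^-2] ✓ — force (vector) divided by mass (scalar)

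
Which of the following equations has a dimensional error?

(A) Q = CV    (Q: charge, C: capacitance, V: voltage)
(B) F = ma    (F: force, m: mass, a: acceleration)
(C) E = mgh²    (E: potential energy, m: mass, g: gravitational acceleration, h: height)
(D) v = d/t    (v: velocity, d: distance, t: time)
(C) E = mgh²

The equation (C) E = mgh² is dimensionally incorrect.

LHS (E): [L^2 M T^-2]
RHS (mgh²): [L^3 M T^-2] ✗

The dimensions do not match. The other three equations balance.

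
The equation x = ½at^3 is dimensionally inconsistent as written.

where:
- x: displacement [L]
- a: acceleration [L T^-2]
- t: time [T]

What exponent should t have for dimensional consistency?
The exponent of t should be 2: x = ½at^2

The LHS x has dimensions [L]; t has dimensions [T].
As written, the RHS ½at^3 (exponent 3 on t) has dimensions [L T], which does not match.
With exponent 2, the RHS ½at^2 has dimensions [L], matching the LHS.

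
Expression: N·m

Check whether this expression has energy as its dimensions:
Yes

The expression N·m has dimensions [L^2 M T^-2], which is exactly energy [L^2 M T^-2].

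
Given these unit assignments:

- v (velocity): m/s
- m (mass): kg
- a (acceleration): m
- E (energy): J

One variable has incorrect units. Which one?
a

The variable a (acceleration) should have units m/s², not m.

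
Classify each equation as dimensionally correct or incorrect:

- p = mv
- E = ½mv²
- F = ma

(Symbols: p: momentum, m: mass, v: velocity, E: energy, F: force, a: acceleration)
Dimensionally correct: p = mv, E = ½mv², F = ma
Dimensionally incorrect: none
Ordered (correct first, then incorrect): p = mv, E = ½mv², F = ma

- p = mv: LHS [L M T^-1], RHS [L M T^-1] → correct ✓
- E = ½mv²: LHS [L^2 M T^-2], RHS [L^2 M T^-2] → correct ✓
- F = ma: LHS [L M T^-2], RHS [L M T^-2] → correct ✓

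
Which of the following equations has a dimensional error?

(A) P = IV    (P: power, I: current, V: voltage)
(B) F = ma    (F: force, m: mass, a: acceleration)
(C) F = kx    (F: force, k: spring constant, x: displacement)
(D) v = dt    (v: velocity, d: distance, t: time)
(D) v = dt

The equation (D) v = dt is dimensionally incorrect.

LHS (v): [L T^-1]
RHS (dt): [L T] ✗

The dimensions do not match. The other three equations balance.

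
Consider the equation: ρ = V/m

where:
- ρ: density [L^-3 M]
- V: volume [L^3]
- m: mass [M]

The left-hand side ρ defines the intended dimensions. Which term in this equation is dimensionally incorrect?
The right-hand side term V/m

ρ has dimensions [L^-3 M], but V/m has dimensions [L^3 M^-1], so the term V/m is dimensionally wrong for ρ.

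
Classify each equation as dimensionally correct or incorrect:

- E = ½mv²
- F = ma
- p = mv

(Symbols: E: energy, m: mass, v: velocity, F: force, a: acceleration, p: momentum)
Dimensionally correct: E = ½mv², F = ma, p = mv
Dimensionally incorrect: none
Ordered (correct first, then incorrect): E = ½mv², F = ma, p = mv

- E = ½mv²: LHS [L^2 M T^-2], RHS [L^2 M T^-2] → correct ✓
- F = ma: LHS [L M T^-2], RHS [L M T^-2] → correct ✓
- p = mv: LHS [L M T^-1], RHS [L M T^-1] → correct ✓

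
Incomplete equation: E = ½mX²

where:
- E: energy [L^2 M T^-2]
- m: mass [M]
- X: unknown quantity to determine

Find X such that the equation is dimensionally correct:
X = v (velocity), dimensions [L T^-1]

E has dimensions [L^2 M T^-2]; the rest of the RHS (½m) has dimensions [M].
So X² must have dimensions [L^2 T^-2], i.e. X has dimensions [L T^-1] — X = v (velocity).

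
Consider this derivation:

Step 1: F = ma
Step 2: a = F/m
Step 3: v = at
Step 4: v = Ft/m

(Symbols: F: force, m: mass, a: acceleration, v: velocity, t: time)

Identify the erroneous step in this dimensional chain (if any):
No step introduces an error — all steps are dimensionally consistent.

Step 1: F = ma → LHS [L M T^-2], RHS [L M T^-2] ✓
Step 2: a = F/m → LHS [L T^-2], RHS [L T^-2] ✓
Step 3: v = at → LHS [L T^-1], RHS [L T^-1] ✓
Step 4: v = Ft/m → LHS [L T^-1], RHS [L T^-1] ✓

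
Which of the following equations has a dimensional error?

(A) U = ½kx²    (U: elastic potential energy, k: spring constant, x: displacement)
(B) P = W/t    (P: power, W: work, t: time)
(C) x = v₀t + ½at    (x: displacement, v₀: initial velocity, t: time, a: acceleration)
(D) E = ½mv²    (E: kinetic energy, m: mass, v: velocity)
(C) x = v₀t + ½at

The equation (C) x = v₀t + ½at is dimensionally incorrect.

LHS (x): [L]
RHS terms:
  - v₀t: [L] ✓
  - ½at: [L T^-1] ✗ (does not match LHS)

The dimensions do not match. The other three equations balance.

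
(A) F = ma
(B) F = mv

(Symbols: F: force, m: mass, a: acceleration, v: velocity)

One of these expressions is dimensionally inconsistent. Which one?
(B)

(A) F = ma: LHS [L M T^-2], RHS [L M T^-2] ✓
(B) F = mv: LHS [L M T^-2], RHS [L M T^-1] ✗

Expression (B) F = mv is dimensionally incorrect.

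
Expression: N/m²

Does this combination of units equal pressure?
Yes

The expression N/m² has dimensions [L^-1 M T^-2], which is exactly pressure [L^-1 M T^-2].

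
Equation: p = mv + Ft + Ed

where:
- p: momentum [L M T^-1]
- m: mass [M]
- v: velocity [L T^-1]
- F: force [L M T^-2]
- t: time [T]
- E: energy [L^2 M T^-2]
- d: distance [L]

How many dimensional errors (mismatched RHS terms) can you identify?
1

LHS p: [L M T^-1]
- mv: [L M T^-1] ✓
- Ft: [L M T^-1] ✓
- Ed: [L^3 M T^-2] ✗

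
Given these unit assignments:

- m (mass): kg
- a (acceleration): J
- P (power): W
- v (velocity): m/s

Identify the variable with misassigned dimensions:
a

The variable a (acceleration) should have units m/s², not J.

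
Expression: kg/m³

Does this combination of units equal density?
Yes

The expression kg/m³ has dimensions [L^-3 M], which is exactly density [L^-3 M].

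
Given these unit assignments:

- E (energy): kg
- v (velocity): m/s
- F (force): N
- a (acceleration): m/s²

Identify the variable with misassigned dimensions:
E

The variable E (energy) should have units J, not kg.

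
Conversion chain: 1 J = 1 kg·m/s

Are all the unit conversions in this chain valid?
The chain is incorrect (it contains an error).

Incorrect: Joule is kg·m²/s², not kg·m/s (that is momentum)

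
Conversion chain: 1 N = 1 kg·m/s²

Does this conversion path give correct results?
The chain is correct (no errors).

Correct: Newton is defined as kg·m/s²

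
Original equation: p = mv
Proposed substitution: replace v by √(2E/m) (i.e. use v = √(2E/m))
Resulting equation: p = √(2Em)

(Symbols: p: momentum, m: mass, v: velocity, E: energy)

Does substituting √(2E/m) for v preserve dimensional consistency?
Yes

[v] = [L T^-1] and [√(2E/m)] = [L T^-1]. These match, so the substitution replaces a quantity by one of the same dimensions and the result p = √(2Em) has LHS [L M T^-1] vs RHS [L M T^-1] — still consistent.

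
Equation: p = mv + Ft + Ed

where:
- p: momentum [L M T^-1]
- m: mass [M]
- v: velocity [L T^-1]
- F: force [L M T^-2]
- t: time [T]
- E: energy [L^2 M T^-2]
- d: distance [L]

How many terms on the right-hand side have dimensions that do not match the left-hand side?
1

LHS p: [L M T^-1]
- mv: [L M T^-1] ✓
- Ft: [L M T^-1] ✓
- Ed: [L^3 M T^-2] ✗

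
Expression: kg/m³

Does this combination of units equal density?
Yes

The expression kg/m³ has dimensions [L^-3 M], which is exactly density [L^-3 M].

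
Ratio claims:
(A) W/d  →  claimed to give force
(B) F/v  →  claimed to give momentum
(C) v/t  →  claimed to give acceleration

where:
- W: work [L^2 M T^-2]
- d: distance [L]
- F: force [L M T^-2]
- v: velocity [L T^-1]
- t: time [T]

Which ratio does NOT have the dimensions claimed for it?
(B) F/v does not give momentum

(A) W/d: [L M T^-2] = force [L M T^-2] ✓
(B) F/v: [M T^-1] ≠ momentum [L M T^-1] ✗
(C) v/t: [L T^-2] = acceleration [L T^-2] ✓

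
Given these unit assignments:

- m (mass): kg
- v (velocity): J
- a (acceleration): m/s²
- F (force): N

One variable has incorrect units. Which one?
v

The variable v (velocity) should have units m/s, not J.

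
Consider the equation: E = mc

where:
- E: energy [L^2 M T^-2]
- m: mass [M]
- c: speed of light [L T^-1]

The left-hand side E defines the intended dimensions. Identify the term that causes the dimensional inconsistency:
The right-hand side term mc

E has dimensions [L^2 M T^-2], but mc has dimensions [L M T^-1], so the term mc is dimensionally wrong for E.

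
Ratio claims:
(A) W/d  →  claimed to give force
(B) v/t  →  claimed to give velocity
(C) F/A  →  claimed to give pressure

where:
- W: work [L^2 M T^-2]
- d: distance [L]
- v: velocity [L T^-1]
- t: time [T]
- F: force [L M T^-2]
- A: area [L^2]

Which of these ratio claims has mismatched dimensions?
(B) v/t does not give velocity

(A) W/d: [L M T^-2] = force [L M T^-2] ✓
(B) v/t: [L T^-2] ≠ velocity [L T^-1] ✗
(C) F/A: [L^-1 M T^-2] = pressure [L^-1 M T^-2] ✓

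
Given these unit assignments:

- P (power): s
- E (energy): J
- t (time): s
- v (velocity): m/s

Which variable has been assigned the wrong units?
P

The variable P (power) should have units W, not s.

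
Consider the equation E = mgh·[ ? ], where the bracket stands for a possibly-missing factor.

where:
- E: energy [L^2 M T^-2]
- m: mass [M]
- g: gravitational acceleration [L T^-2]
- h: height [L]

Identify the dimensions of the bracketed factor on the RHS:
Nothing is missing — the bracketed factor must be dimensionless.

E has dimensions [L^2 M T^-2] and mgh already has dimensions [L^2 M T^-2], so E = mgh is dimensionally complete.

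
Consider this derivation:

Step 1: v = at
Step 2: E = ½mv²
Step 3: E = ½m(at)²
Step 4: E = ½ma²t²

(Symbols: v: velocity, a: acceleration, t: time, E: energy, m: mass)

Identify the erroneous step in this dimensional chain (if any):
No step introduces an error — all steps are dimensionally consistent.

Step 1: v = at → LHS [L T^-1], RHS [L T^-1] ✓
Step 2: E = ½mv² → LHS [L^2 M T^-2], RHS [L^2 M T^-2] ✓
Step 3: E = ½m(at)² → LHS [L^2 M T^-2], RHS [L^2 M T^-2] ✓
Step 4: E = ½ma²t² → LHS [L^2 M T^-2], RHS [L^2 M T^-2] ✓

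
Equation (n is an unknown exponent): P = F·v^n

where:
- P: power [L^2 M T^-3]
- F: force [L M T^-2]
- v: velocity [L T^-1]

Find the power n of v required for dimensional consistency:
n = 1

P has dimensions [L^2 M T^-3]; v has dimensions [L T^-1].
The rest of the RHS has dimensions [L M T^-2], so v^n must supply [L T^-1].
With n = 1: F·v^1 has dimensions [L^2 M T^-3], matching the LHS ✓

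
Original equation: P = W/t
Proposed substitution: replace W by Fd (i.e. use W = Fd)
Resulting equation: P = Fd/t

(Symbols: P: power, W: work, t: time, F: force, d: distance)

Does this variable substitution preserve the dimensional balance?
Yes

[W] = [L^2 M T^-2] and [Fd] = [L^2 M T^-2]. These match, so the substitution replaces a quantity by one of the same dimensions and the result P = Fd/t has LHS [L^2 M T^-3] vs RHS [L^2 M T^-3] — still consistent.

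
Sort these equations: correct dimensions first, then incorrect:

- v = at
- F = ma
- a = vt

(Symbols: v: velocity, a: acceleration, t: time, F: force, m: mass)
Dimensionally correct: v = at, F = ma
Dimensionally incorrect: a = vt
Ordered (correct first, then incorrect): v = at, F = ma, a = vt

- v = at: LHS [L T^-1], RHS [L T^-1] → correct ✓
- F = ma: LHS [L M T^-2], RHS [L M T^-2] → correct ✓
- a = vt: LHS [L T^-2], RHS [L] → incorrect ✗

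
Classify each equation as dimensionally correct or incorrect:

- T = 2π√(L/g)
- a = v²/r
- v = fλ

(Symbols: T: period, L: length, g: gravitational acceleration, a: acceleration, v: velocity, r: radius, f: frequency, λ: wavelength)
Dimensionally correct: T = 2π√(L/g), a = v²/r, v = fλ
Dimensionally incorrect: none
Ordered (correct first, then incorrect): T = 2π√(L/g), a = v²/r, v = fλ

- T = 2π√(L/g): LHS [T], RHS [T] → correct ✓
- a = v²/r: LHS [L T^-2], RHS [L T^-2] → correct ✓
- v = fλ: LHS [L T^-1], RHS [L T^-1] → correct ✓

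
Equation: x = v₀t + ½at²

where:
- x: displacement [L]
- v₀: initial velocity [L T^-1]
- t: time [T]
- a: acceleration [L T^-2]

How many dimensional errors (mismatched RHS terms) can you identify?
0

LHS x: [L]
- v₀t: [L] ✓
- ½at²: [L] ✓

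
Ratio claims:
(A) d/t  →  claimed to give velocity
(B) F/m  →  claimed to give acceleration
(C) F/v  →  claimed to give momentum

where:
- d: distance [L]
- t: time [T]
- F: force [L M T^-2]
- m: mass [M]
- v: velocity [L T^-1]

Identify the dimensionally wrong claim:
(C) F/v does not give momentum

(A) d/t: [L T^-1] = velocity [L T^-1] ✓
(B) F/m: [L T^-2] = acceleration [L T^-2] ✓
(C) F/v: [M T^-1] ≠ momentum [L M T^-1] ✗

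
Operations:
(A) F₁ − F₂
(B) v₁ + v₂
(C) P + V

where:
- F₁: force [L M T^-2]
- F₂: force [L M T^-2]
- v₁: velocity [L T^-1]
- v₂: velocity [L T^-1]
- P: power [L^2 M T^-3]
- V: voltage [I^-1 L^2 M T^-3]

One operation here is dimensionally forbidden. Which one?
(C) P + V

(A) F₁ − F₂: F₁ [L M T^-2] and F₂ [L M T^-2] — same dimensions ✓
(B) v₁ + v₂: v₁ [L T^-1] and v₂ [L T^-1] — same dimensions ✓
(C) P + V: P [L^2 M T^-3] and V [I^-1 L^2 M T^-3] — different dimensions cannot be added/subtracted ✗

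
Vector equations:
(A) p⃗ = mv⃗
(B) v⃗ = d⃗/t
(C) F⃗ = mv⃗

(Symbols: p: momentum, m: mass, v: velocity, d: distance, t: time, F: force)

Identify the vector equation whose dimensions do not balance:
(C) F⃗ = mv⃗

(A) p⃗ = mv⃗: LHS [L M T^-1], RHS [L M T^-1] ✓ — mass (scalar) times velocity (vector)
(B) v⃗ = d⃗/t: LHS [L T^-1], RHS [L T^-1] ✓ — displacement (vector) divided by time (scalar)
(C) F⃗ = mv⃗: LHS [L M T^-2], RHS [L M T^-1] ✗ — mass times velocity is momentum, not force; should be ma⃗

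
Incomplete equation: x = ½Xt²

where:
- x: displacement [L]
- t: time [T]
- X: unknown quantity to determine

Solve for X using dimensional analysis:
X = a (acceleration), dimensions [L T^-2]

x has dimensions [L]; the rest of the RHS (½ t²) has dimensions [T^2].
So X must have dimensions [L T^-2] — X = a (acceleration).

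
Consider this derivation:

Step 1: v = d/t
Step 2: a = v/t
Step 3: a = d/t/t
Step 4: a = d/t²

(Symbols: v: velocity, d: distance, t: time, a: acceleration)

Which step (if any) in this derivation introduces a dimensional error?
No step introduces an error — all steps are dimensionally consistent.

Step 1: v = d/t → LHS [L T^-1], RHS [L T^-1] ✓
Step 2: a = v/t → LHS [L T^-2], RHS [L T^-2] ✓
Step 3: a = d/t/t → LHS [L T^-2], RHS [L T^-2] ✓
Step 4: a = d/t² → LHS [L T^-2], RHS [L T^-2] ✓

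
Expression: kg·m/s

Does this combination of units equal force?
No

The expression kg·m/s has dimensions [L M T^-1], but force has dimensions [L M T^-2].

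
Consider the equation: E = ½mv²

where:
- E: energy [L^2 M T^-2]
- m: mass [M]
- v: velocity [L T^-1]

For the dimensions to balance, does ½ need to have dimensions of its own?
No

E has dimensions [L^2 M T^-2] and mv² already has dimensions [L^2 M T^-2], so the equation balances without ½ contributing any dimensions. ½ is a pure (dimensionless) number; changing or removing it would not affect dimensional consistency.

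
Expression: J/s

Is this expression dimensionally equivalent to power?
Yes

The expression J/s has dimensions [L^2 M T^-3], which is exactly power [L^2 M T^-3].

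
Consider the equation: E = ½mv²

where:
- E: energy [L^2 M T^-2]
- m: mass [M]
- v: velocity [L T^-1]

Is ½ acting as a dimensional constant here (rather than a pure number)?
No

E has dimensions [L^2 M T^-2] and mv² already has dimensions [L^2 M T^-2], so the equation balances without ½ contributing any dimensions. ½ is a pure (dimensionless) number; changing or removing it would not affect dimensional consistency.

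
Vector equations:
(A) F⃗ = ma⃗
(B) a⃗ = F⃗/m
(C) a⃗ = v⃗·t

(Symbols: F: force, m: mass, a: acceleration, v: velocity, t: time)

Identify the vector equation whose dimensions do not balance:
(C) a⃗ = v⃗·t

(A) F⃗ = ma⃗: LHS [L M T^-2], RHS [L M T^-2] ✓ — Force and acceleration are vectors, mass is a scalar
(B) a⃗ = F⃗/m: LHS [L T^-2], RHS [L T^-2] ✓ — force (vector) divided by mass (scalar)
(C) a⃗ = v⃗·t: LHS [L T^-2], RHS [L] ✗ — acceleration is velocity per time; should be v⃗/t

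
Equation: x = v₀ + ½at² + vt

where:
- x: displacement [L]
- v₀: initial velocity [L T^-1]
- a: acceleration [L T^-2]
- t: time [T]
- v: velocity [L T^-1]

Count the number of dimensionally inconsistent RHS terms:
1

LHS x: [L]
- v₀: [L T^-1] ✗
- ½at²: [L] ✓
- vt: [L] ✓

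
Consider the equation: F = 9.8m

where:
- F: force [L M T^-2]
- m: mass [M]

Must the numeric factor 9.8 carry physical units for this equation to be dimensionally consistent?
Yes

F has dimensions [L M T^-2], while m alone has dimensions [M]. For the equation to balance, the factor 9.8 must carry dimensions [L T^-2] — it is a dimensional constant (a numerical value of a physical quantity with its units suppressed), not a pure number.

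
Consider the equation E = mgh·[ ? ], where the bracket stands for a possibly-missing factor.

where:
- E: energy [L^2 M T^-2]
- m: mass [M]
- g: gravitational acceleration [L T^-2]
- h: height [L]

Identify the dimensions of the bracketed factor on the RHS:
Nothing is missing — the bracketed factor must be dimensionless.

E has dimensions [L^2 M T^-2] and mgh already has dimensions [L^2 M T^-2], so E = mgh is dimensionally complete.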